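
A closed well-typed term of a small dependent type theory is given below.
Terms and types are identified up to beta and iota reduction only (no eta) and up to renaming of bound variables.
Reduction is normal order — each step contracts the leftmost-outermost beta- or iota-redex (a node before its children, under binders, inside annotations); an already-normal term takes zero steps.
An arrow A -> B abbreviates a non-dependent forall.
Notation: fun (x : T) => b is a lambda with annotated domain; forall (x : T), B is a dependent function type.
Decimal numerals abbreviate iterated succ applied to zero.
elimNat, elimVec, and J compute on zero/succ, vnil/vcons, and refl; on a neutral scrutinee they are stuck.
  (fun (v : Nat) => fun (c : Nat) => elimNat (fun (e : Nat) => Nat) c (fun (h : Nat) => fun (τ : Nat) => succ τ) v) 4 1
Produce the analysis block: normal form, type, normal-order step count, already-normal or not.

resulting normal form:
  5
type:
  Nat
steps to reach normal form (normal order): 15
started in normal form: no
first contracted redex: a beta-redex


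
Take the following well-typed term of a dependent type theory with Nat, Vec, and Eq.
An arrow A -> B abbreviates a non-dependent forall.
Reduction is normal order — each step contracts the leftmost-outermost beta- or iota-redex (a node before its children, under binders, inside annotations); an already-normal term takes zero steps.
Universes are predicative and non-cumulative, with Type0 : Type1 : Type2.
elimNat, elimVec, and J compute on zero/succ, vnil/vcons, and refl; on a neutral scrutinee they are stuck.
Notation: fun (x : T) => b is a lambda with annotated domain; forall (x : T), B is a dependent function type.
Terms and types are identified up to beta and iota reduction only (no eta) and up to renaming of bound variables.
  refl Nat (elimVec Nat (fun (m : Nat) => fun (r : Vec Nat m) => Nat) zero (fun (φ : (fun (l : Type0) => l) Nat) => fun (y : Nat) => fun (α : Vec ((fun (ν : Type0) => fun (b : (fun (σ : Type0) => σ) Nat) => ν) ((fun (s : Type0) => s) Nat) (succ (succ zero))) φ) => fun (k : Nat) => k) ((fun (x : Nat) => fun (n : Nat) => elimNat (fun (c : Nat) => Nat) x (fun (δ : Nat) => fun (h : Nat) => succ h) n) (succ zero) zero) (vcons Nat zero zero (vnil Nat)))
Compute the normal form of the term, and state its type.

normal form:
  refl Nat zero
the term's type:
  Eq Nat zero zero


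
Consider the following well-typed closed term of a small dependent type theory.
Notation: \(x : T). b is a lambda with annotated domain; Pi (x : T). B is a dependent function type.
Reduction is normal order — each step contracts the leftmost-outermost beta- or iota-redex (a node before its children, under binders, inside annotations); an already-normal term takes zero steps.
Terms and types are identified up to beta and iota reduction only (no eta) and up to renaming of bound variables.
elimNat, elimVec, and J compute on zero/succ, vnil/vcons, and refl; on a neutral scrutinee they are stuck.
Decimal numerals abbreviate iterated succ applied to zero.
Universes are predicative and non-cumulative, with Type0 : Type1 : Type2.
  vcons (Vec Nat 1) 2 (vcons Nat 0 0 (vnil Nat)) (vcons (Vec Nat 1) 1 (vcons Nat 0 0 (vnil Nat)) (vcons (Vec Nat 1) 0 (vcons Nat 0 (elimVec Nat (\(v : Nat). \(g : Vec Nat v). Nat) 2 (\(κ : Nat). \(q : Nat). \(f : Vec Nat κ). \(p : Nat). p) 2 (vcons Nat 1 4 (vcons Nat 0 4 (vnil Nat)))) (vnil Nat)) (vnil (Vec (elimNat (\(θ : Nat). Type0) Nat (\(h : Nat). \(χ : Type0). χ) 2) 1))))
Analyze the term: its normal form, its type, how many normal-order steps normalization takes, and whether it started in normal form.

resulting normal form:
  vcons (Vec Nat 1) 2 (vcons Nat 0 0 (vnil Nat)) (vcons (Vec Nat 1) 1 (vcons Nat 0 0 (vnil Nat)) (vcons (Vec Nat 1) 0 (vcons Nat 0 2 (vnil Nat)) (vnil (Vec Nat 1))))
type:
  Vec (Vec Nat 1) 3
normal-order step count: 18
term was already normal: no
first contracted redex: an elimVec iota-redex


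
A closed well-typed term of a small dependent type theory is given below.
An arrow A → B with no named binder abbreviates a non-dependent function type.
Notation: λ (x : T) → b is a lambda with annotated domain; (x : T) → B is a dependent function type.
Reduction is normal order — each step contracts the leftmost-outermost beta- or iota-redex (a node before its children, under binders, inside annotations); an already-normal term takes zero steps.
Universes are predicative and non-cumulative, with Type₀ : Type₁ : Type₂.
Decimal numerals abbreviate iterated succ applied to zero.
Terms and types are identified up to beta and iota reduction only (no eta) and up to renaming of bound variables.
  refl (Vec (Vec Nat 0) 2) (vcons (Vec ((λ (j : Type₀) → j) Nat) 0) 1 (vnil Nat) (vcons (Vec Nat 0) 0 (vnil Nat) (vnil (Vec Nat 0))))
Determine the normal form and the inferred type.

normal form:
  refl (Vec (Vec Nat 0) 2) (vcons (Vec Nat 0) 1 (vnil Nat) (vcons (Vec Nat 0) 0 (vnil Nat) (vnil (Vec Nat 0))))
type:
  Eq (Vec (Vec Nat 0) 2) (vcons (Vec Nat 0) 1 (vnil Nat) (vcons (Vec Nat 0) 0 (vnil Nat) (vnil (Vec Nat 0)))) (vcons (Vec Nat 0) 1 (vnil Nat) (vcons (Vec Nat 0) 0 (vnil Nat) (vnil (Vec Nat 0))))


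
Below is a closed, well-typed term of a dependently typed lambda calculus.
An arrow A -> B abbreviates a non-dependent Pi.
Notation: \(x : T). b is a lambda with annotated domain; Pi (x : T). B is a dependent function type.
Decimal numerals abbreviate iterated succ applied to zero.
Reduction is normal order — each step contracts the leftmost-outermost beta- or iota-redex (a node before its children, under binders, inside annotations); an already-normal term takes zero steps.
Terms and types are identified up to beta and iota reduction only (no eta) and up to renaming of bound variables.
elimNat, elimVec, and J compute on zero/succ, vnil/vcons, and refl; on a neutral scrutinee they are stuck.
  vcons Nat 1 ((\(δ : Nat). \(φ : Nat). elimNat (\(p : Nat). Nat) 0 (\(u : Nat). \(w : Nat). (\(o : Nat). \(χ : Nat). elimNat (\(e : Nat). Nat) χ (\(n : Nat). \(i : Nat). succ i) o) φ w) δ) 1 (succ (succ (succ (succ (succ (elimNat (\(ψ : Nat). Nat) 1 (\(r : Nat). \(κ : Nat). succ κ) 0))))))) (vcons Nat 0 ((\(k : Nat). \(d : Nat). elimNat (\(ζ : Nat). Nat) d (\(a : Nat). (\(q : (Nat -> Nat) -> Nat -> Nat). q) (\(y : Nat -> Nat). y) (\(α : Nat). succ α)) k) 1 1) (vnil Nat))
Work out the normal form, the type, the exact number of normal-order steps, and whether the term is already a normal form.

resulting normal form:
  vcons Nat 1 6 (vcons Nat 0 2 (vnil Nat))
inferred type:
  Vec Nat 2
reduction steps (normal order): 36
term was already normal: no
first redex: a beta-redex


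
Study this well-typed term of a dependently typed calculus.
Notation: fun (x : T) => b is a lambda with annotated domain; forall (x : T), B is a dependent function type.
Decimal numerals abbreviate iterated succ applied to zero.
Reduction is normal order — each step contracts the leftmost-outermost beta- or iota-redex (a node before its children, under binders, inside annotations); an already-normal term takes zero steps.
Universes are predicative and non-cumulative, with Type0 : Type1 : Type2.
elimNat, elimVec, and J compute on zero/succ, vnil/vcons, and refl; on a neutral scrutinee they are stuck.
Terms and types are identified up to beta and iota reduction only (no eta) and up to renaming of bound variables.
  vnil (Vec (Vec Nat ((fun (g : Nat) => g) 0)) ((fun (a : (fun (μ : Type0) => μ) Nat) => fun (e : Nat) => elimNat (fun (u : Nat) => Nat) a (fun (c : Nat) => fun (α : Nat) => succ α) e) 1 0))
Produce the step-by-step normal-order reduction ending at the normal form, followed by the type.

reduction (normal order):
  vnil (Vec (Vec Nat ((fun (g : Nat) => g) 0)) ((fun (a : (fun (μ : Type0) => μ) Nat) => fun (e : Nat) => elimNat (fun (u : Nat) => Nat) a (fun (c : Nat) => fun (α : Nat) => succ α) e) 1 0))
  ~> vnil (Vec (Vec Nat 0) ((fun (g : (fun (a : Type0) => a) Nat) => fun (μ : Nat) => elimNat (fun (e : Nat) => Nat) g (fun (u : Nat) => fun (c : Nat) => succ c) μ) 1 0))
  ~> vnil (Vec (Vec Nat 0) ((fun (g : Nat) => elimNat (fun (a : Nat) => Nat) 1 (fun (μ : Nat) => fun (e : Nat) => succ e) g) 0))
  ~> vnil (Vec (Vec Nat 0) (elimNat (fun (g : Nat) => Nat) 1 (fun (a : Nat) => fun (μ : Nat) => succ μ) 0))
  ~> vnil (Vec (Vec Nat 0) 1)
the term's type:
  Vec (Vec (Vec Nat 0) 1) 0


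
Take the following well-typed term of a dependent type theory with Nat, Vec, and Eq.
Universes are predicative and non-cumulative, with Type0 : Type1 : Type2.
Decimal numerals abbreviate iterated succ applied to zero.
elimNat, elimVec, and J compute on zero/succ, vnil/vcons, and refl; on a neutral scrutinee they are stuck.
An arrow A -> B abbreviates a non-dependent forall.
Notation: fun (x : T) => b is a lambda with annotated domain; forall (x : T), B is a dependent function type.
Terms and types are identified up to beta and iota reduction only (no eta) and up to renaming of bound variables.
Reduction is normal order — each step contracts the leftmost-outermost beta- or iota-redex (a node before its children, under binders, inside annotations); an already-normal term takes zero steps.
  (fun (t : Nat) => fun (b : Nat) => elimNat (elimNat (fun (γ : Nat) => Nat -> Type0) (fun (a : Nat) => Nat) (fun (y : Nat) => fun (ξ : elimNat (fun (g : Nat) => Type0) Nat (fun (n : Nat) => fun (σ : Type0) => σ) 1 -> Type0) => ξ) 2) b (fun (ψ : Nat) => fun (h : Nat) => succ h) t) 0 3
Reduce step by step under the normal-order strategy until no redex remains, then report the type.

reduction (normal order):
  (fun (t : Nat) => fun (b : Nat) => elimNat (elimNat (fun (γ : Nat) => Nat -> Type0) (fun (a : Nat) => Nat) (fun (y : Nat) => fun (ξ : elimNat (fun (g : Nat) => Type0) Nat (fun (n : Nat) => fun (σ : Type0) => σ) 1 -> Type0) => ξ) 2) b (fun (ψ : Nat) => fun (h : Nat) => succ h) t) 0 3
  ~> (fun (t : Nat) => elimNat (elimNat (fun (b : Nat) => Nat -> Type0) (fun (γ : Nat) => Nat) (fun (a : Nat) => fun (y : elimNat (fun (ξ : Nat) => Type0) Nat (fun (g : Nat) => fun (n : Type0) => n) 1 -> Type0) => y) 2) t (fun (σ : Nat) => fun (ψ : Nat) => succ ψ) 0) 3
  ~> elimNat (elimNat (fun (t : Nat) => Nat -> Type0) (fun (b : Nat) => Nat) (fun (γ : Nat) => fun (a : elimNat (fun (y : Nat) => Type0) Nat (fun (ξ : Nat) => fun (g : Type0) => g) 1 -> Type0) => a) 2) 3 (fun (n : Nat) => fun (σ : Nat) => succ σ) 0
  ~> 3
the term's type:
  Nat


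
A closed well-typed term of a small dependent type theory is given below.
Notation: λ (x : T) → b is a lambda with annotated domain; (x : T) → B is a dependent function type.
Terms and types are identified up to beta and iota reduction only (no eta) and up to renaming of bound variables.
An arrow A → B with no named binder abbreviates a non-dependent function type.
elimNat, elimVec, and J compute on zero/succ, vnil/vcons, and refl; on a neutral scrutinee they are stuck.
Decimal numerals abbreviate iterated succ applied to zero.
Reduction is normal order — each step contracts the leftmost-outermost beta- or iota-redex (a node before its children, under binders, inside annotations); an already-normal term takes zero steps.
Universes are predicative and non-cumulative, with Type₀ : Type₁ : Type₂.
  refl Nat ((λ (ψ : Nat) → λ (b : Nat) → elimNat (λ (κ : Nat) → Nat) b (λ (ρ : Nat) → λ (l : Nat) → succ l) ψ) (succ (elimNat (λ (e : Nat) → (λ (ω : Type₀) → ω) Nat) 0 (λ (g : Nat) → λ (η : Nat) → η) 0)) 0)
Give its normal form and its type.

normal form:
  refl Nat 1
inferred type:
  Eq Nat 1 1


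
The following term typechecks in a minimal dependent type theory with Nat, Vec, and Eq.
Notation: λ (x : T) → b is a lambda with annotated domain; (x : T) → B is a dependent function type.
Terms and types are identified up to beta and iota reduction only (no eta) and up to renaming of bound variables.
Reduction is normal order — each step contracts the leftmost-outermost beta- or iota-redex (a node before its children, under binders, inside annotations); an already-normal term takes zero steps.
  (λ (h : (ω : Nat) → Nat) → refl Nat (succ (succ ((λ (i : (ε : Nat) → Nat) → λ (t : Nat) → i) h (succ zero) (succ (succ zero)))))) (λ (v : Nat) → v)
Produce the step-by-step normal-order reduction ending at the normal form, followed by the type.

reduction (normal order):
  (λ (h : (ω : Nat) → Nat) → refl Nat (succ (succ ((λ (i : (ε : Nat) → Nat) → λ (t : Nat) → i) h (succ zero) (succ (succ zero)))))) (λ (v : Nat) → v)
  ~> refl Nat (succ (succ ((λ (h : (ω : Nat) → Nat) → λ (i : Nat) → h) (λ (ε : Nat) → ε) (succ zero) (succ (succ zero)))))
  ~> refl Nat (succ (succ ((λ (h : Nat) → λ (ω : Nat) → ω) (succ zero) (succ (succ zero)))))
  ~> refl Nat (succ (succ ((λ (h : Nat) → h) (succ (succ zero)))))
  ~> refl Nat (succ (succ (succ (succ zero))))
inferred type:
  Eq Nat (succ (succ (succ (succ zero)))) (succ (succ (succ (succ zero))))


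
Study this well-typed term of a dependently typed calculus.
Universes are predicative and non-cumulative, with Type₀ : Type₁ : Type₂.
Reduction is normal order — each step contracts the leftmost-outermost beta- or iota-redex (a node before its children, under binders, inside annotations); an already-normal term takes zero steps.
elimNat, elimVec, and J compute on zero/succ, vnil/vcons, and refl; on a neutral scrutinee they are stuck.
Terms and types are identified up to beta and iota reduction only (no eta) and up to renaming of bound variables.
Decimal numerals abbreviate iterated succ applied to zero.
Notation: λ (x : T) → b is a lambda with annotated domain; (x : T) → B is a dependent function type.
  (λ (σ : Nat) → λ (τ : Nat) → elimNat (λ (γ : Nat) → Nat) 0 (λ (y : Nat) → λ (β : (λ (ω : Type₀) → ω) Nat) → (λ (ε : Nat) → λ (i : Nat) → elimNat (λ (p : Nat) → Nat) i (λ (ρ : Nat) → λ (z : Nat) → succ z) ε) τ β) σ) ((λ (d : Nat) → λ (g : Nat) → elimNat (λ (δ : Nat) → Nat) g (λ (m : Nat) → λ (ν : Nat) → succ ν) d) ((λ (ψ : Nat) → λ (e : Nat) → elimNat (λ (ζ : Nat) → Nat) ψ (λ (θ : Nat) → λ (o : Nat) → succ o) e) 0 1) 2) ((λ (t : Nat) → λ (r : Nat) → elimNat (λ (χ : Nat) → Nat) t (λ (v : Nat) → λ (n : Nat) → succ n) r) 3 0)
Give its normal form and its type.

resulting normal form:
  9
inferred type:
  Nat
observation: the term reaches its normal form after 40 normal-order steps.


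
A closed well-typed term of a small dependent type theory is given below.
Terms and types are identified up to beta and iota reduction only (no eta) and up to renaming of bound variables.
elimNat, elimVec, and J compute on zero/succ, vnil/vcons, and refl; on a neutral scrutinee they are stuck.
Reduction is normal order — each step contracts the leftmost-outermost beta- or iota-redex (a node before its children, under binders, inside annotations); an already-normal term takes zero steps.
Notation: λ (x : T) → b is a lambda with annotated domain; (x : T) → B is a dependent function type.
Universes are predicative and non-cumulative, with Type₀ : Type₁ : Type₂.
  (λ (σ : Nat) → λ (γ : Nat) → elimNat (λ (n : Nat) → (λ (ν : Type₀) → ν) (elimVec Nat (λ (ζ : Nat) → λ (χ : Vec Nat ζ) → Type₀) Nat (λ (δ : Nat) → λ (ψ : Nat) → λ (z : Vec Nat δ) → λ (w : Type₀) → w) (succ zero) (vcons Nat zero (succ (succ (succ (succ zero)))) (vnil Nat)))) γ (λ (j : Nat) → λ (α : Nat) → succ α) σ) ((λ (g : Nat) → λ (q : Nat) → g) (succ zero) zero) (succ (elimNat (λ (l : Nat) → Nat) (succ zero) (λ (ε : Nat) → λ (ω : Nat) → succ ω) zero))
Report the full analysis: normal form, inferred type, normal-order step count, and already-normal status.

resulting normal form:
  succ (succ (succ zero))
type:
  Nat
normal-order step count: 16
already normal: no
first contracted redex: a beta-redex


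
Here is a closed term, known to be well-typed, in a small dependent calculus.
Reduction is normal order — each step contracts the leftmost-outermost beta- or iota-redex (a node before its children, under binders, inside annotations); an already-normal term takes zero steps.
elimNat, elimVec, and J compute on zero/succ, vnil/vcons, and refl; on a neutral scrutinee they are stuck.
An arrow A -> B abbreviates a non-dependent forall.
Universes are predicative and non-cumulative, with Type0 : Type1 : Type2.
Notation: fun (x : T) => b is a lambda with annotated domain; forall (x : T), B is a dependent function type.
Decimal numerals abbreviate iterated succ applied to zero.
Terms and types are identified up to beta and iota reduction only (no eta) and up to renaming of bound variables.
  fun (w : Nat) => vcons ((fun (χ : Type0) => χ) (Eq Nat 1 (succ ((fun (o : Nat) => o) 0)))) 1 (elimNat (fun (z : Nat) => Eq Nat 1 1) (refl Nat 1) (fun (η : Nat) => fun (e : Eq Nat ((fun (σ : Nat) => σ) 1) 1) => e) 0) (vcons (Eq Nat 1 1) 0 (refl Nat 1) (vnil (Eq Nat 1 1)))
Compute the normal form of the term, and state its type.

resulting normal form:
  fun (w : Nat) => vcons (Eq Nat 1 1) 1 (refl Nat 1) (vcons (Eq Nat 1 1) 0 (refl Nat 1) (vnil (Eq Nat 1 1)))
inferred type:
  Nat -> Vec (Eq Nat 1 1) 2
observation: the term reaches its normal form after 3 normal-order steps.


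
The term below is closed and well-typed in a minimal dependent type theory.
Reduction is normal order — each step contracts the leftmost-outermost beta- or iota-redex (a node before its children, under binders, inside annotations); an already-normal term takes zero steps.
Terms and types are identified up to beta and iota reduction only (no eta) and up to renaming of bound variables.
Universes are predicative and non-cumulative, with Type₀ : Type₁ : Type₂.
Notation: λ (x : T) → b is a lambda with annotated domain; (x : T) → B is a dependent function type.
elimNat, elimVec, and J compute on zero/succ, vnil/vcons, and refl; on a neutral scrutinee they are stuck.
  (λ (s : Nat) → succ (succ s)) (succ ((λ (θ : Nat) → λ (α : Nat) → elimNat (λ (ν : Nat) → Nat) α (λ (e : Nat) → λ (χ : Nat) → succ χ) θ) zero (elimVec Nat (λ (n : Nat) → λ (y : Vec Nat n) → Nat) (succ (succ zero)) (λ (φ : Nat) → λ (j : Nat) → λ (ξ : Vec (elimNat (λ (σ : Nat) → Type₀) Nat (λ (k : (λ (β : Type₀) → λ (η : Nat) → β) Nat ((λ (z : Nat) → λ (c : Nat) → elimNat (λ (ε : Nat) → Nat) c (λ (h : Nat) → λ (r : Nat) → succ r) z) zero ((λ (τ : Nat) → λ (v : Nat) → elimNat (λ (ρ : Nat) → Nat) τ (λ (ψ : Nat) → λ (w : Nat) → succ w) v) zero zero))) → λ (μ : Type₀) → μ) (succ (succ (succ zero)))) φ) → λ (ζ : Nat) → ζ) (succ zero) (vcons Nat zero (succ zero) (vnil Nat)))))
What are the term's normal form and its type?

normal form:
  succ (succ (succ (succ (succ zero))))
type:
  Nat


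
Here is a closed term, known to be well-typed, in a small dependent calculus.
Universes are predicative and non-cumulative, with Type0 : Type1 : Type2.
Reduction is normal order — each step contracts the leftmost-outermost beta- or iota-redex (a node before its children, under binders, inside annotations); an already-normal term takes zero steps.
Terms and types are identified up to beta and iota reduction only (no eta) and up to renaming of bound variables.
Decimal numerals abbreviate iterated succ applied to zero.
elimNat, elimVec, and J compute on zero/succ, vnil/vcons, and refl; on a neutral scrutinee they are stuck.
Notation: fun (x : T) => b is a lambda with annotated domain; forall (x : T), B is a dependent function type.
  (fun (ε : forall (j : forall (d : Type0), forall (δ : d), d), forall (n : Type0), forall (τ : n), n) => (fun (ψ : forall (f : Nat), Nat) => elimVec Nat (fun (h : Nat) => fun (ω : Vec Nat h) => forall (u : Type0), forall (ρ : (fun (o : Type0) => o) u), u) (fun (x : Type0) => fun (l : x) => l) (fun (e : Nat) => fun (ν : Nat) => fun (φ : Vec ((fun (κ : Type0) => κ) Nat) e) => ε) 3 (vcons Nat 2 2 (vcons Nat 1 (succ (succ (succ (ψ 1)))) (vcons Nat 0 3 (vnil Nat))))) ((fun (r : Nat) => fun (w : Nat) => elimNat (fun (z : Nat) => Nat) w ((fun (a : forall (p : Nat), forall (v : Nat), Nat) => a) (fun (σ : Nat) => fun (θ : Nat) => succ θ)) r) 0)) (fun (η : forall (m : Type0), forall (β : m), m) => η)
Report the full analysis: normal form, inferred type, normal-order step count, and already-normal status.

reduced normal form:
  fun (ε : Type0) => fun (j : ε) => j
type:
  forall (ε : Type0), forall (j : ε), ε
reduction steps (normal order): 18
already normal: no
first redex: a beta-redex


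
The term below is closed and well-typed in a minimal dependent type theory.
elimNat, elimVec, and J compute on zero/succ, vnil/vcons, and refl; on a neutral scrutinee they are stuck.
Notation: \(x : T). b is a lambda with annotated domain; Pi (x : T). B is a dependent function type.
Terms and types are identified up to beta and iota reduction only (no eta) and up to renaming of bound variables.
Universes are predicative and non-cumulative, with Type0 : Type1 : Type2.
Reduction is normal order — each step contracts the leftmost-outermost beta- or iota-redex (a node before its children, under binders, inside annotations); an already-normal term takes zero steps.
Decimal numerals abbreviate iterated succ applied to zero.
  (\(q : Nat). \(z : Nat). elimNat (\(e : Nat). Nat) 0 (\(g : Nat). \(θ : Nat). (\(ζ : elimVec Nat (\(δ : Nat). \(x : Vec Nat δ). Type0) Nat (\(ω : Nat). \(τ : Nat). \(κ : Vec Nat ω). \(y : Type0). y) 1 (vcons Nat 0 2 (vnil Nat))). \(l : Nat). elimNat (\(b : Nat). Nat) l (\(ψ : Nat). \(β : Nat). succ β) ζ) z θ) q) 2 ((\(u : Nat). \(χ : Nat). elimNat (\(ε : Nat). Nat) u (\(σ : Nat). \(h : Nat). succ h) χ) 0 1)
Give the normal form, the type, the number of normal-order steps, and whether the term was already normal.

resulting normal form:
  2
type:
  Nat
steps to reach normal form (normal order): 33
already normal: no
first contracted redex: a beta-redex


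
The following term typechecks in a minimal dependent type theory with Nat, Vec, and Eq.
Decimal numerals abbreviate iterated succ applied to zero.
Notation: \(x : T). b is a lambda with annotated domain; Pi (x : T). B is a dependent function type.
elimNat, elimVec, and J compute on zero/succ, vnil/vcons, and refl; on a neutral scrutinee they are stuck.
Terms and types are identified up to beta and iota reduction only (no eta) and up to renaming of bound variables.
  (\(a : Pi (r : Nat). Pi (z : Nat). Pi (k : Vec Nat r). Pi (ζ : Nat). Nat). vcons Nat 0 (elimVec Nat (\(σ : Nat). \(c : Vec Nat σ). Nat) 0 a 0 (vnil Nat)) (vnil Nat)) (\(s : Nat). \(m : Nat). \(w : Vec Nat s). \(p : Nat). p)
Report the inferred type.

type:
  Vec Nat 1


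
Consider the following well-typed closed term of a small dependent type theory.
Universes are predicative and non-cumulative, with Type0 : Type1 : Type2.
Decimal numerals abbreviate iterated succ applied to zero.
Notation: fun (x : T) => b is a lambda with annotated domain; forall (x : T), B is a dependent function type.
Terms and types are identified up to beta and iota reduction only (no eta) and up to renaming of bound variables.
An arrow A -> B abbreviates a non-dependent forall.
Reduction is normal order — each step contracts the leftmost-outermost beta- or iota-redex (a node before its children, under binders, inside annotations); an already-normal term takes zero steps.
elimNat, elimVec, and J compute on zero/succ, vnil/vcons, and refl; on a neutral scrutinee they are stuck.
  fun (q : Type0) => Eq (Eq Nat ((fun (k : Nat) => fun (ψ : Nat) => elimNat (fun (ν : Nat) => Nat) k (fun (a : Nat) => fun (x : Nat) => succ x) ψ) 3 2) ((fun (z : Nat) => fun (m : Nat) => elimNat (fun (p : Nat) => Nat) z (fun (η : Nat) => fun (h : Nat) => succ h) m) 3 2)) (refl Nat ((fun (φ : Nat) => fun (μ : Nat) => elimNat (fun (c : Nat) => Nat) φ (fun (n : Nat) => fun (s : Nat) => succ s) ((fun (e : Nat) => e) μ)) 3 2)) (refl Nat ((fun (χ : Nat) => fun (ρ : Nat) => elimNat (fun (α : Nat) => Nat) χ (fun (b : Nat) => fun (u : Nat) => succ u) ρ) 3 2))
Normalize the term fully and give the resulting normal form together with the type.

normal form:
  fun (q : Type0) => Eq (Eq Nat 5 5) (refl Nat 5) (refl Nat 5)
type:
  Type0 -> Type0


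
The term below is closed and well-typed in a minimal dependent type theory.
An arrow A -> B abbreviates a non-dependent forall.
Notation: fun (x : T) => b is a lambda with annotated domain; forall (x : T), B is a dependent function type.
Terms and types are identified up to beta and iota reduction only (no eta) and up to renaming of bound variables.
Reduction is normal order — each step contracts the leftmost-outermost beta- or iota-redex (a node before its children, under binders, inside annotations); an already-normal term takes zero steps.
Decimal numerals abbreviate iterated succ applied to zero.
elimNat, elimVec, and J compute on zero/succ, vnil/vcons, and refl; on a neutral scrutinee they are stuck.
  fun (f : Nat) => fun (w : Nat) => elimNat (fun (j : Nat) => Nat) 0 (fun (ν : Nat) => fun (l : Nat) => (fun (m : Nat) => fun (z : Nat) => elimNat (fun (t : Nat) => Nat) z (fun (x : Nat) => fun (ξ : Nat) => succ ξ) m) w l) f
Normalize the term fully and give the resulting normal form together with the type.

normal form:
  fun (f : Nat) => fun (w : Nat) => elimNat (fun (j : Nat) => Nat) 0 (fun (ν : Nat) => fun (l : Nat) => elimNat (fun (m : Nat) => Nat) l (fun (z : Nat) => fun (t : Nat) => succ t) w) f
inferred type:
  Nat -> Nat -> Nat
observation: contracting a beta-redex first, the term normalizes in 2 steps.


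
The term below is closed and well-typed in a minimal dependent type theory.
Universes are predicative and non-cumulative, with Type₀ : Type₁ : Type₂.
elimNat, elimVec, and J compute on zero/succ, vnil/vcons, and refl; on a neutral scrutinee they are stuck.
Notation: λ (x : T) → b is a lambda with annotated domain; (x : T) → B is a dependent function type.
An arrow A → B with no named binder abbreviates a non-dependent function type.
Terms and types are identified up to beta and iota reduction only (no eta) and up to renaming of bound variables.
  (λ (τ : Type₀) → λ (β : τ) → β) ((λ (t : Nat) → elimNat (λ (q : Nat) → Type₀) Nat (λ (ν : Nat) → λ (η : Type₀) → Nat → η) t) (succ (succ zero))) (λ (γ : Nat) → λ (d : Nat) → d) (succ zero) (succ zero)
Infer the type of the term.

the term's type:
  Nat


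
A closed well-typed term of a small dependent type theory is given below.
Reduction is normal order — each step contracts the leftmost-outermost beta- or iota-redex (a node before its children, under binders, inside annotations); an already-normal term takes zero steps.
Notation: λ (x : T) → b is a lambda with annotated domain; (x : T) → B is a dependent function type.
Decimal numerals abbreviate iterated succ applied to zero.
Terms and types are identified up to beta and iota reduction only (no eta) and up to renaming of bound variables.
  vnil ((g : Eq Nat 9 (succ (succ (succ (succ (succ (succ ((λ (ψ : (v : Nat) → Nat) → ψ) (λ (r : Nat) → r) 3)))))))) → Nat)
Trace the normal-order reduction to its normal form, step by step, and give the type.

normal-order reduction sequence:
  vnil ((g : Eq Nat 9 (succ (succ (succ (succ (succ (succ ((λ (ψ : (v : Nat) → Nat) → ψ) (λ (r : Nat) → r) 3)))))))) → Nat)
  ~> vnil ((g : Eq Nat 9 (succ (succ (succ (succ (succ (succ ((λ (ψ : Nat) → ψ) 3)))))))) → Nat)
  ~> vnil ((g : Eq Nat 9 9) → Nat)
type:
  Vec ((g : Eq Nat 9 9) → Nat) 0


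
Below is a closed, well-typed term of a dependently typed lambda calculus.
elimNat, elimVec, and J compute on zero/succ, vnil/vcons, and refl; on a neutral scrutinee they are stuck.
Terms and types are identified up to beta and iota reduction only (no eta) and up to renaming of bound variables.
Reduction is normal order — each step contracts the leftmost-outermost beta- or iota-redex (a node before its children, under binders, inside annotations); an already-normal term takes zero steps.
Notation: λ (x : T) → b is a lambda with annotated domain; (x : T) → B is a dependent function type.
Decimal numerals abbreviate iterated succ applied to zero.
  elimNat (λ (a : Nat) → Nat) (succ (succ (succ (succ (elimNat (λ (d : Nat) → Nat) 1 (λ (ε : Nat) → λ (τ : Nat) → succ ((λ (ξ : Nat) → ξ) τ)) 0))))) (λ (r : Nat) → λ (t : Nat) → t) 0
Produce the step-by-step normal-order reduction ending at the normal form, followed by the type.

reduction (normal order):
  elimNat (λ (a : Nat) → Nat) (succ (succ (succ (succ (elimNat (λ (d : Nat) → Nat) 1 (λ (ε : Nat) → λ (τ : Nat) → succ ((λ (ξ : Nat) → ξ) τ)) 0))))) (λ (r : Nat) → λ (t : Nat) → t) 0
  ~> succ (succ (succ (succ (elimNat (λ (a : Nat) → Nat) 1 (λ (d : Nat) → λ (ε : Nat) → succ ((λ (τ : Nat) → τ) ε)) 0))))
  ~> 5
the term's type:
  Nat


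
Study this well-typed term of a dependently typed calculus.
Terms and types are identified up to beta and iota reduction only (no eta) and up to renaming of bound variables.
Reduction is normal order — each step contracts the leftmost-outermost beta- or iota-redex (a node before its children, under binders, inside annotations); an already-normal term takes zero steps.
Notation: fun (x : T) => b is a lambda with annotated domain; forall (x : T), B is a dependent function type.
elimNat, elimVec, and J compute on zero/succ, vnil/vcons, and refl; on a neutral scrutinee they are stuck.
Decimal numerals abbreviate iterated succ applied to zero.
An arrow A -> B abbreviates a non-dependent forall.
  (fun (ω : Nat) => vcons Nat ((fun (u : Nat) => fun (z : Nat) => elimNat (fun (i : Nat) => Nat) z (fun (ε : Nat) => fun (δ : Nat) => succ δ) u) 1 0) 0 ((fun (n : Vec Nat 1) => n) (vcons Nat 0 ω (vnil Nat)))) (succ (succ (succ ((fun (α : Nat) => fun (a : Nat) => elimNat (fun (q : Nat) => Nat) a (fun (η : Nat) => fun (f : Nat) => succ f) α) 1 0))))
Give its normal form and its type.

reduced normal form:
  vcons Nat 1 0 (vcons Nat 0 4 (vnil Nat))
inferred type:
  Vec Nat 2
observation: contracting a beta-redex first, the term normalizes in 14 steps.


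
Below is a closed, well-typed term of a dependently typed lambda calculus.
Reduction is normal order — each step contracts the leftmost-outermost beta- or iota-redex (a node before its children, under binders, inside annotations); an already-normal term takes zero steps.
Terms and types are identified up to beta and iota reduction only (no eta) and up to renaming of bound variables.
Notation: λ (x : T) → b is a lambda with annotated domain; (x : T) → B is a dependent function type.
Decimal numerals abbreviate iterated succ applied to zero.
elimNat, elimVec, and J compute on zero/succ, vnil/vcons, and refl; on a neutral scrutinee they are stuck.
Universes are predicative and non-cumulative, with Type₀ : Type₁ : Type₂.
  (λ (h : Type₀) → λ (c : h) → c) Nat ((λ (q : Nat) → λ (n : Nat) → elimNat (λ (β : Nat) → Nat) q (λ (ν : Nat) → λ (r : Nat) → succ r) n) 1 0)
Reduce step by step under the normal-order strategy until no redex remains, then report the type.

normal-order reduction:
  (λ (h : Type₀) → λ (c : h) → c) Nat ((λ (q : Nat) → λ (n : Nat) → elimNat (λ (β : Nat) → Nat) q (λ (ν : Nat) → λ (r : Nat) → succ r) n) 1 0)
  ~> (λ (h : Nat) → h) ((λ (c : Nat) → λ (q : Nat) → elimNat (λ (n : Nat) → Nat) c (λ (β : Nat) → λ (ν : Nat) → succ ν) q) 1 0)
  ~> (λ (h : Nat) → λ (c : Nat) → elimNat (λ (q : Nat) → Nat) h (λ (n : Nat) → λ (β : Nat) → succ β) c) 1 0
  ~> (λ (h : Nat) → elimNat (λ (c : Nat) → Nat) 1 (λ (q : Nat) → λ (n : Nat) → succ n) h) 0
  ~> elimNat (λ (h : Nat) → Nat) 1 (λ (c : Nat) → λ (q : Nat) → succ q) 0
  ~> 1
inferred type:
  Nat


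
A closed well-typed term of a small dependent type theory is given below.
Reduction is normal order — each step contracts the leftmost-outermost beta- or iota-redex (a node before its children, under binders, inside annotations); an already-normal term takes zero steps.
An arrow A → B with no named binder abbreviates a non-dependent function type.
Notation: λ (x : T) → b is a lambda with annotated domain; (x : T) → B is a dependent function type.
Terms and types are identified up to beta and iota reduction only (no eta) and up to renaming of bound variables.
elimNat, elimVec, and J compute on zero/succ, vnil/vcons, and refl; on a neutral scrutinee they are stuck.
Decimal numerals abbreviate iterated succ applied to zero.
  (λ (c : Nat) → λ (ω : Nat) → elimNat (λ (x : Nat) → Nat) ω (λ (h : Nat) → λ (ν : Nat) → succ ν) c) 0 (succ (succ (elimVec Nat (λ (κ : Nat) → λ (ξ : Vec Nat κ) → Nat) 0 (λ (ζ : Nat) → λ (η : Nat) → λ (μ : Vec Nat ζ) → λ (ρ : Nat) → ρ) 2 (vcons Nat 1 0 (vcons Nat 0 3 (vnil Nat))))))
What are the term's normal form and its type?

resulting normal form:
  2
type:
  Nat
observation: the term reaches its normal form after 14 normal-order steps.


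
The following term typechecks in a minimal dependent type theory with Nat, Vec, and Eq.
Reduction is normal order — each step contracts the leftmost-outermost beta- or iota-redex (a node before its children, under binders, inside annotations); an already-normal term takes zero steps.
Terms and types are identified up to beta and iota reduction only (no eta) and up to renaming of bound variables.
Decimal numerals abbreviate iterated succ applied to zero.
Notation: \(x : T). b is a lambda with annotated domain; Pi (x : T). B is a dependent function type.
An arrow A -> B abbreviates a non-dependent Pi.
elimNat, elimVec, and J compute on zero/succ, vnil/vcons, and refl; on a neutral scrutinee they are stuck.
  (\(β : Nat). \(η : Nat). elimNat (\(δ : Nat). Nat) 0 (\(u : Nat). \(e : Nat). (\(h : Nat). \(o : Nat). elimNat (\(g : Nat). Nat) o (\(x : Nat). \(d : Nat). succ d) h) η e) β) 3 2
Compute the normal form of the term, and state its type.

normal form:
  6
type:
  Nat
observation: contracting a beta-redex first, the term normalizes in 39 steps.


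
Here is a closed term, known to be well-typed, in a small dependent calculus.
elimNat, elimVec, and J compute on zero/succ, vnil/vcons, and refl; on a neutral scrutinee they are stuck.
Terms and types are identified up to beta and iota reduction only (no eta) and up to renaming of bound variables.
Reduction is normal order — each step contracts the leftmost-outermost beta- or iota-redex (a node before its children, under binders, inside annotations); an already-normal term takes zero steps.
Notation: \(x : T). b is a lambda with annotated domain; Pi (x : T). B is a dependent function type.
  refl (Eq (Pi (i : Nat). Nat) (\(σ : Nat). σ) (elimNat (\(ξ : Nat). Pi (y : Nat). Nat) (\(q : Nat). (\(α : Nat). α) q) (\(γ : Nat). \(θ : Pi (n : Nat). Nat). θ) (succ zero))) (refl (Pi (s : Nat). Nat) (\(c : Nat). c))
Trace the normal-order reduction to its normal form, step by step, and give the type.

normal-order reduction:
  refl (Eq (Pi (i : Nat). Nat) (\(σ : Nat). σ) (elimNat (\(ξ : Nat). Pi (y : Nat). Nat) (\(q : Nat). (\(α : Nat). α) q) (\(γ : Nat). \(θ : Pi (n : Nat). Nat). θ) (succ zero))) (refl (Pi (s : Nat). Nat) (\(c : Nat). c))
  ~> refl (Eq (Pi (i : Nat). Nat) (\(σ : Nat). σ) ((\(ξ : Nat). \(y : Pi (q : Nat). Nat). y) zero (elimNat (\(α : Nat). Pi (γ : Nat). Nat) (\(θ : Nat). (\(n : Nat). n) θ) (\(s : Nat). \(c : Pi (v : Nat). Nat). c) zero))) (refl (Pi (b : Nat). Nat) (\(ρ : Nat). ρ))
  ~> refl (Eq (Pi (i : Nat). Nat) (\(σ : Nat). σ) ((\(ξ : Pi (y : Nat). Nat). ξ) (elimNat (\(q : Nat). Pi (α : Nat). Nat) (\(γ : Nat). (\(θ : Nat). θ) γ) (\(n : Nat). \(s : Pi (c : Nat). Nat). s) zero))) (refl (Pi (v : Nat). Nat) (\(b : Nat). b))
  ~> refl (Eq (Pi (i : Nat). Nat) (\(σ : Nat). σ) (elimNat (\(ξ : Nat). Pi (y : Nat). Nat) (\(q : Nat). (\(α : Nat). α) q) (\(γ : Nat). \(θ : Pi (n : Nat). Nat). θ) zero)) (refl (Pi (s : Nat). Nat) (\(c : Nat). c))
  ~> refl (Eq (Pi (i : Nat). Nat) (\(σ : Nat). σ) (\(ξ : Nat). (\(y : Nat). y) ξ)) (refl (Pi (q : Nat). Nat) (\(α : Nat). α))
  ~> refl (Eq (Pi (i : Nat). Nat) (\(σ : Nat). σ) (\(ξ : Nat). ξ)) (refl (Pi (y : Nat). Nat) (\(q : Nat). q))
the term's type:
  Eq (Eq (Pi (i : Nat). Nat) (\(σ : Nat). σ) (\(ξ : Nat). ξ)) (refl (Pi (y : Nat). Nat) (\(q : Nat). q)) (refl (Pi (α : Nat). Nat) (\(γ : Nat). γ))


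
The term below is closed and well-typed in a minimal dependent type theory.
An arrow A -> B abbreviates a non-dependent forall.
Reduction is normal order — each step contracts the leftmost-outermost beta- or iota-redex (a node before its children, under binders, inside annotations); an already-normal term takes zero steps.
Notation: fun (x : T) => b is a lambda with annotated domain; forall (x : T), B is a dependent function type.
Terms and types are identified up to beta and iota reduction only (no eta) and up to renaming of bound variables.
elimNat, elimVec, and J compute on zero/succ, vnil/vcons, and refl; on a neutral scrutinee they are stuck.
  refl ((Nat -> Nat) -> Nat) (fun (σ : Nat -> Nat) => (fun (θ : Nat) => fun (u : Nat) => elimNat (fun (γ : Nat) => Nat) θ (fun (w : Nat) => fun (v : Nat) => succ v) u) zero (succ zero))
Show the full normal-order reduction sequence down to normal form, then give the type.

reduction (normal order):
  refl ((Nat -> Nat) -> Nat) (fun (σ : Nat -> Nat) => (fun (θ : Nat) => fun (u : Nat) => elimNat (fun (γ : Nat) => Nat) θ (fun (w : Nat) => fun (v : Nat) => succ v) u) zero (succ zero))
  ~> refl ((Nat -> Nat) -> Nat) (fun (σ : Nat -> Nat) => (fun (θ : Nat) => elimNat (fun (u : Nat) => Nat) zero (fun (γ : Nat) => fun (w : Nat) => succ w) θ) (succ zero))
  ~> refl ((Nat -> Nat) -> Nat) (fun (σ : Nat -> Nat) => elimNat (fun (θ : Nat) => Nat) zero (fun (u : Nat) => fun (γ : Nat) => succ γ) (succ zero))
  ~> refl ((Nat -> Nat) -> Nat) (fun (σ : Nat -> Nat) => (fun (θ : Nat) => fun (u : Nat) => succ u) zero (elimNat (fun (γ : Nat) => Nat) zero (fun (w : Nat) => fun (v : Nat) => succ v) zero))
  ~> refl ((Nat -> Nat) -> Nat) (fun (σ : Nat -> Nat) => (fun (θ : Nat) => succ θ) (elimNat (fun (u : Nat) => Nat) zero (fun (γ : Nat) => fun (w : Nat) => succ w) zero))
  ~> refl ((Nat -> Nat) -> Nat) (fun (σ : Nat -> Nat) => succ (elimNat (fun (θ : Nat) => Nat) zero (fun (u : Nat) => fun (γ : Nat) => succ γ) zero))
  ~> refl ((Nat -> Nat) -> Nat) (fun (σ : Nat -> Nat) => succ zero)
the term's type:
  Eq ((Nat -> Nat) -> Nat) (fun (σ : Nat -> Nat) => succ zero) (fun (θ : Nat -> Nat) => succ zero)


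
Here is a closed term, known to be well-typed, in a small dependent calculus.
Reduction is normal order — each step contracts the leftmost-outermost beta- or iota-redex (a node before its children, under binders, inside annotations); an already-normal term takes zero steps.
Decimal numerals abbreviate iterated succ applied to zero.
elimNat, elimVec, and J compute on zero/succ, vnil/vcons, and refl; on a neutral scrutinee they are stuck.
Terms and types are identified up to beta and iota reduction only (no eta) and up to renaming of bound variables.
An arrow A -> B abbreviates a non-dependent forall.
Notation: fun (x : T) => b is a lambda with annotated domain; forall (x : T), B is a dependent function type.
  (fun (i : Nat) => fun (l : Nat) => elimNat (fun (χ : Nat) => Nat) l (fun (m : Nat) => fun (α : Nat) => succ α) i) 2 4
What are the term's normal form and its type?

resulting normal form:
  6
inferred type:
  Nat
observation: the leftmost-outermost redex is a beta-redex, and normalization takes 9 steps.


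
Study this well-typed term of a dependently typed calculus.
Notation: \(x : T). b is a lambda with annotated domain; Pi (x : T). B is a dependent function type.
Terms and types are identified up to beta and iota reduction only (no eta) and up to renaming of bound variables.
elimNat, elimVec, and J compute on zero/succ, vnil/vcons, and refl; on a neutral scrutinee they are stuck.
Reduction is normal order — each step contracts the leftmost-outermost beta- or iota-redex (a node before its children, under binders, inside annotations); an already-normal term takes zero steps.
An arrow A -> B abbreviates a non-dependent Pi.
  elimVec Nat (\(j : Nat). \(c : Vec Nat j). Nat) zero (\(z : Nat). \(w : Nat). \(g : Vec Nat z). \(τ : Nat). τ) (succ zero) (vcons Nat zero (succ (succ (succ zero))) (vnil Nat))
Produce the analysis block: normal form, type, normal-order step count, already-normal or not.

resulting normal form:
  zero
type:
  Nat
steps to reach normal form (normal order): 6
started in normal form: no
first redex: an elimVec iota-redex
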